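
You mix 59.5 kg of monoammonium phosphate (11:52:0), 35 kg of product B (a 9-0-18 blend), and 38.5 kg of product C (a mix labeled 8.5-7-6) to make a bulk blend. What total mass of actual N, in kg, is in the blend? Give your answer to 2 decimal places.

12.97 kg N

N mass = 11%×59.5 + 9%×35 + 8.5%×38.5 = 12.9675 kg.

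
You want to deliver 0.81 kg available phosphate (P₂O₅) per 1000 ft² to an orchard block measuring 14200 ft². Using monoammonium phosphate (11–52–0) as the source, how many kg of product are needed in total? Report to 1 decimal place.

Product per 1000 ft² = 0.81 / 52% = 1.55769 kg.
Total product = 1.55769 × 14200 / 1000 = 22.1192 kg.

22.1 kg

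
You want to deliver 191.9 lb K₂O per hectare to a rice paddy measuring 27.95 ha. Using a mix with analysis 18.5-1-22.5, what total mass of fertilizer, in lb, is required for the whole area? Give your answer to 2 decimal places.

Product per hectare = 191.9 / 22.5% = 852.889 lb.
Total product = 852.889 × 27.95 = 23838.244 lb.

23838.24 lb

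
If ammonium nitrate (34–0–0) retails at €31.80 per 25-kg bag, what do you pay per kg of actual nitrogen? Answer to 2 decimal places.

N in bag = 25 × 34% = 8.5 kg.
Cost per kg N = €31.80 / 8.5 = €3.7412.

€3.74 per kg N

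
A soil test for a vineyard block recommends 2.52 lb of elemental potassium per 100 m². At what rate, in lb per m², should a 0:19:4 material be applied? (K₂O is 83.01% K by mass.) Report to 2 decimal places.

0.76 lb of product per sq m

As K₂O: 2.52 / 0.8301 = 3.03578 lb per 100 m².
Product per 100 m² = 3.03578 / 4% = 75.8945 lb.
Convert to per m²: 75.8945 × 0.01 = 0.758945 lb.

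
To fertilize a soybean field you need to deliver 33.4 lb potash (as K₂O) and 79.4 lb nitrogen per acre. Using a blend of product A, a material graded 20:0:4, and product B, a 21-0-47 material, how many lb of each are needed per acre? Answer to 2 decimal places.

354.02 lb product A, 40.93 lb product B

Per-acre balance (a = product A, b = product B):
K₂O: 0.04·a + 0.47·b = 33.4
N: 0.2·a + 0.21·b = 79.4
Solving simultaneously: a = 354.019, b = 40.9346.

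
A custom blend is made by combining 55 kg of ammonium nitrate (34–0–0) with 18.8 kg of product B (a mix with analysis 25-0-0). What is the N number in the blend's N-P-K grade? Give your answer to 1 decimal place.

Total mass = 55 + 18.8 = 73.8 kg.
N mass = 34%×55 + 25%×18.8 = 23.4 kg.
% N = 23.4 / 73.8 = 31.7073%.

31.7% N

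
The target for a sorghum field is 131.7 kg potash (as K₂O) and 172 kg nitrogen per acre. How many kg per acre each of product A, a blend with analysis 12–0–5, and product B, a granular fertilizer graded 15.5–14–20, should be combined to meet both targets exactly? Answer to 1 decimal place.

860.7 kg product A, 443.3 kg product B

Per-acre balance (a = product A, b = product B):
K₂O: 0.05·a + 0.2·b = 131.7
N: 0.12·a + 0.155·b = 172
Solving simultaneously: a = 860.708, b = 443.323.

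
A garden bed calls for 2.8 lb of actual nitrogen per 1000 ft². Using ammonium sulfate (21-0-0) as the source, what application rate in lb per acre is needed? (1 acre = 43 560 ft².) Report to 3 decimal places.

580.800 lb of product per acre

Product per 1000 ft² = 2.8 / 21% = 13.3333 lb.
Convert to per acre: 13.3333 × 43.56 = 580.8 lb.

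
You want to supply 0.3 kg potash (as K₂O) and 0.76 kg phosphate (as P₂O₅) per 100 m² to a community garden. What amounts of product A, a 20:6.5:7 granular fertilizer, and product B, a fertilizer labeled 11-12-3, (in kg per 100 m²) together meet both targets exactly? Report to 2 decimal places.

With a, b = kg per 100 m² of product A and product B:
K₂O: 0.07·a + 0.03·b = 0.3
P₂O₅: 0.065·a + 0.12·b = 0.76
Eliminate a: (row1) − 0.07/0.065·(row2) → -0.0992308·b = -0.518462, so b = 5.22481.
Back-substitute: a = (0.3 − 0.03·5.22481) / 0.07 = 2.04651.

2.05 kg product A, 5.22 kg product B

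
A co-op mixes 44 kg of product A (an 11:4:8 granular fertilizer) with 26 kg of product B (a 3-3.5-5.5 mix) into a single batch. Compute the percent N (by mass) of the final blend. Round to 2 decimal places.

8.03% N

Total mass = 44 + 26 = 70 kg.
N mass = 11%×44 + 3%×26 = 5.62 kg.
% N = 5.62 / 70 = 8.02857%.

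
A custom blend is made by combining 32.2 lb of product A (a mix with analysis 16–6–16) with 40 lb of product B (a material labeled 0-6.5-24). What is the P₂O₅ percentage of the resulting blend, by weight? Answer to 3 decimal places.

6.277% P₂O₅

Total mass = 32.2 + 40 = 72.2 lb.
P₂O₅ mass = 6%×32.2 + 6.5%×40 = 4.532 lb.
% P₂O₅ = 4.532 / 72.2 = 6.27701%.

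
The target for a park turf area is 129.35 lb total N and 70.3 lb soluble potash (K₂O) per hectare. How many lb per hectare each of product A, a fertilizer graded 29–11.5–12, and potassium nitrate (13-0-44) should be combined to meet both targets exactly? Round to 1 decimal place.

Per-hectare balance (a = product A, b = potassium nitrate):
N: 0.29·a + 0.13·b = 129.35
K₂O: 0.12·a + 0.44·b = 70.3
Eliminate a: (row1) − 0.29/0.12·(row2) → -0.933333·b = -40.5417, so b = 43.4375.
Back-substitute: a = (129.35 − 0.13·43.4375) / 0.29 = 426.562.

426.6 lb product A, 43.4 lb potassium nitrate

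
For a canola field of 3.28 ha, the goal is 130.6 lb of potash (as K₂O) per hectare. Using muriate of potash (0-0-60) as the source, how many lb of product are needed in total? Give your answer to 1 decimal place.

713.9 lb

Product per hectare = 130.6 / 60% = 217.667 lb.
Total product = 217.667 × 3.28 = 713.947 lb.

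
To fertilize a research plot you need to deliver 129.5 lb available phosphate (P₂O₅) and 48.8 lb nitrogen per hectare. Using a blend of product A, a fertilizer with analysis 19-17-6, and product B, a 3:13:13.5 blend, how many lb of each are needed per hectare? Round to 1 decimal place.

With a, b = lb per hectare of product A and product B:
P₂O₅: 0.17·a + 0.13·b = 129.5
N: 0.19·a + 0.03·b = 48.8
Solving simultaneously: a = 125.459, b = 832.092.

125.5 lb product A, 832.1 lb product B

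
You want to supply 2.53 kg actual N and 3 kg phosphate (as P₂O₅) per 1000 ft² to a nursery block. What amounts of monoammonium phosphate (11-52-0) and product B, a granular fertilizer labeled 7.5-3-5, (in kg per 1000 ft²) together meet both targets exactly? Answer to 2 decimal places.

4.18 kg monoammonium phosphate, 27.61 kg product B

With a, b = kg per 1000 ft² of monoammonium phosphate and product B:
N: 0.11·a + 0.075·b = 2.53
P₂O₅: 0.52·a + 0.03·b = 3
From row1: a = (2.53 − 0.075·b) / 0.11.
Into row2: 0.52·(2.53 − 0.075·b)/0.11 + 0.03·b = 3 → b = 27.6078, a = 4.17647.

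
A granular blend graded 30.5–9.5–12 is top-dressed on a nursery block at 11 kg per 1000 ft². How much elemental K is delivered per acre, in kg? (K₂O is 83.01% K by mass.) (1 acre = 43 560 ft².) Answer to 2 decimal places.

K₂O per 1000 ft² = 11 × 12% = 1.32 kg.
Elemental K = 1.32 × 0.8301 = 1.09573 kg per 1000 ft².
Convert to per acre: 1.09573 × 43.56 = 47.7301 kg.

47.73 kg K per acre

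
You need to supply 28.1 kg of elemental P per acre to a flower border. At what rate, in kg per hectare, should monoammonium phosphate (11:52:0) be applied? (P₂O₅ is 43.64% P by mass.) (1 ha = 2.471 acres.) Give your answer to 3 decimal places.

305.979 kg of product per hectare

As P₂O₅: 28.1 / 0.4364 = 64.3905 kg per acre.
Product per acre = 64.3905 / 52% = 123.828 kg.
Convert to per hectare: 123.828 × 2.471 = 305.9785 kg.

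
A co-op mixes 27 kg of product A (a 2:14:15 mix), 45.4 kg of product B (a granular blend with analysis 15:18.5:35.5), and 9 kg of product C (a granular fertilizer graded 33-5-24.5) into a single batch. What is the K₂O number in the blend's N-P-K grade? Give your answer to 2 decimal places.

Total mass = 27 + 45.4 + 9 = 81.4 kg.
K₂O mass = 15%×27 + 35.5%×45.4 + 24.5%×9 = 22.372 kg.
% K₂O = 22.372 / 81.4 = 27.484%.

27.48% K₂O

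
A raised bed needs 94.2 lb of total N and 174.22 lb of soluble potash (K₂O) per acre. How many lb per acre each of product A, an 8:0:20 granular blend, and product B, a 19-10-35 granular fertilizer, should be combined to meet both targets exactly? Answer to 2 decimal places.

13.18 lb product A, 490.24 lb product B

Per-acre balance (a = product A, b = product B):
N: 0.08·a + 0.19·b = 94.2
K₂O: 0.2·a + 0.35·b = 174.22
Eliminate a: (row1) − 0.08/0.2·(row2) → 0.05·b = 24.512, so b = 490.24.
Back-substitute: a = (94.2 − 0.19·490.24) / 0.08 = 13.18.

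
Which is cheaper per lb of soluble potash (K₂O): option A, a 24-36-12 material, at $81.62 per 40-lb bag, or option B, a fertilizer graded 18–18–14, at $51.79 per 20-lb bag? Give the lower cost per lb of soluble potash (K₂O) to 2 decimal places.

option A: K₂O per bag = 40 × 12% = 4.8 lb; cost = 81.62 / 4.8 = $17.0042/lb K₂O.
option B: K₂O per bag = 20 × 14% = 2.8 lb; cost = 51.79 / 2.8 = $18.4964/lb K₂O.
option A is cheaper.

$17.00 per lb K₂O (option A)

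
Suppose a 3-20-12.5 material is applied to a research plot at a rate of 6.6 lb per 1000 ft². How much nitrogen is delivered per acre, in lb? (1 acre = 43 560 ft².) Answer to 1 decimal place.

8.6 lb N per acre

nitrogen per 1000 ft² = 6.6 × 3% = 0.198 lb.
Convert to per acre: 0.198 × 43.56 = 8.62488 lb.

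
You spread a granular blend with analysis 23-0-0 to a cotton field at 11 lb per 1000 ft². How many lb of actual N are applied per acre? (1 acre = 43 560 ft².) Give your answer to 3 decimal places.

nitrogen per 1000 ft² = 11 × 23% = 2.53 lb.
Convert to per acre: 2.53 × 43.56 = 110.2068 lb.

110.207 lb N per acre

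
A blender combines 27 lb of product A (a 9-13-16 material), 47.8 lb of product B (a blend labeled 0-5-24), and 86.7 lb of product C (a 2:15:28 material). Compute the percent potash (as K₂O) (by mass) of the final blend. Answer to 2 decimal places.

Total mass = 27 + 47.8 + 86.7 = 161.5 lb.
K₂O mass = 16%×27 + 24%×47.8 + 28%×86.7 = 40.068 lb.
% K₂O = 40.068 / 161.5 = 24.8099%.

24.81% K₂O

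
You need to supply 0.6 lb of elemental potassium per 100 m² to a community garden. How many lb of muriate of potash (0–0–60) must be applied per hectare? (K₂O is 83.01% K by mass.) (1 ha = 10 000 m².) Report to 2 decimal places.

120.47 lb of product per hectare

As K₂O: 0.6 / 0.8301 = 0.722804 lb per 100 m².
Product per 100 m² = 0.722804 / 60% = 1.20467 lb.
Convert to per hectare: 1.20467 × 100 = 120.467 lb.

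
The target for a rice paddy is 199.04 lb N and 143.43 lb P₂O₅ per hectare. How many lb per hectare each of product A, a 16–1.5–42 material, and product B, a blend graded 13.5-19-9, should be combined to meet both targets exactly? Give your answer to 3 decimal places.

With a, b = lb per hectare of product A and product B:
N: 0.16·a + 0.135·b = 199.04
P₂O₅: 0.015·a + 0.19·b = 143.43
Eliminate a: (row1) − 0.16/0.015·(row2) → -1.89167·b = -1330.88, so b = 703.5489.
Back-substitute: a = (199.04 − 0.135·703.5489) / 0.16 = 650.3806.

650.381 lb product A, 703.549 lb product B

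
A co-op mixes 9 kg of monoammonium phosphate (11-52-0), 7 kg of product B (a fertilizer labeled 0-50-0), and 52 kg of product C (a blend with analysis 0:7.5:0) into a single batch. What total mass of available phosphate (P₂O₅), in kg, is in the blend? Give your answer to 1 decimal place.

12.1 kg P₂O₅

P₂O₅ mass = 52%×9 + 50%×7 + 7.5%×52 = 12.08 kg.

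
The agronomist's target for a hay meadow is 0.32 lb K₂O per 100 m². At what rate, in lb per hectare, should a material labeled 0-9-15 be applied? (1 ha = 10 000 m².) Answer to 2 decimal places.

213.33 lb of product per hectare

Product per 100 m² = 0.32 / 15% = 2.13333 lb.
Convert to per hectare: 2.13333 × 100 = 213.333 lb.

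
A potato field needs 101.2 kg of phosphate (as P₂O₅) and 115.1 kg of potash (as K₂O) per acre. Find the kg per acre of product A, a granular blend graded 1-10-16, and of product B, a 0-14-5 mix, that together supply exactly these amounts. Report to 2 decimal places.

With a, b = kg per acre of product A and product B:
P₂O₅: 0.1·a + 0.14·b = 101.2
K₂O: 0.16·a + 0.05·b = 115.1
Eliminate a: (row1) − 0.1/0.16·(row2) → 0.10875·b = 29.2625, so b = 269.0805.
Back-substitute: a = (101.2 − 0.14·269.0805) / 0.1 = 635.287.

635.29 kg product A, 269.08 kg product B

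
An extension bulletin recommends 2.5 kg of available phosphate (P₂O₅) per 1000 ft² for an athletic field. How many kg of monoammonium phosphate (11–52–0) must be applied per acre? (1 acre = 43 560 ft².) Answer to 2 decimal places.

Product per 1000 ft² = 2.5 / 52% = 4.80769 kg.
Convert to per acre: 4.80769 × 43.56 = 209.423 kg.

209.42 kg of product per acre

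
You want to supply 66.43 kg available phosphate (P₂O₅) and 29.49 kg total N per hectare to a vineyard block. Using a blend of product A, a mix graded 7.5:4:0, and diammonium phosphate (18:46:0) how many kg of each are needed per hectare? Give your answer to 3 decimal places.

58.901 kg product A, 139.291 kg diammonium phosphate

With a, b = kg per hectare of product A and diammonium phosphate:
P₂O₅: 0.04·a + 0.46·b = 66.43
N: 0.075·a + 0.18·b = 29.49
Eliminate a: (row1) − 0.04/0.075·(row2) → 0.364·b = 50.702, so b = 139.2912.
Back-substitute: a = (66.43 − 0.46·139.2912) / 0.04 = 58.9011.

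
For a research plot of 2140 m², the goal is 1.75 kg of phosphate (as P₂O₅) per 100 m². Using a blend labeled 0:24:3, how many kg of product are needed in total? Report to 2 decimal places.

Product per 100 m² = 1.75 / 24% = 7.29167 kg.
Total product = 7.29167 × 2140 / 100 = 156.042 kg.

156.04 kg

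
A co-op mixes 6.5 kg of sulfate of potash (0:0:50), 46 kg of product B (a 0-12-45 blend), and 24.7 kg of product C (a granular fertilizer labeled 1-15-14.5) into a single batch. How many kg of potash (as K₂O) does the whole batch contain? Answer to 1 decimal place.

27.5 kg K₂O

K₂O mass = 50%×6.5 + 45%×46 + 14.5%×24.7 = 27.5315 kg.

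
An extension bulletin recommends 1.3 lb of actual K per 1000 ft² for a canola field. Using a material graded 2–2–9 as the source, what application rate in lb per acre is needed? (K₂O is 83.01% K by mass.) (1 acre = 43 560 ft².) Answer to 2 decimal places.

757.98 lb of product per acre

As K₂O: 1.3 / 0.8301 = 1.56608 lb per 1000 ft².
Product per 1000 ft² = 1.56608 / 9% = 17.4008 lb.
Convert to per acre: 17.4008 × 43.56 = 757.981 lb.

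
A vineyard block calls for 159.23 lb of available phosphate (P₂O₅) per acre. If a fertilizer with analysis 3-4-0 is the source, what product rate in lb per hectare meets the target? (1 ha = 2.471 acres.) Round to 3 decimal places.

9836.433 lb of product per hectare

Product per acre = 159.23 / 4% = 3980.75 lb.
Convert to per hectare: 3980.75 × 2.471 = 9836.4333 lb.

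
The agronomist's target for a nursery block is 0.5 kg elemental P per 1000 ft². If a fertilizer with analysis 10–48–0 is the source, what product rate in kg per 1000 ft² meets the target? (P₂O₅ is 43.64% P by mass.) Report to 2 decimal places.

2.39 kg of product per thousand sq ft

As P₂O₅: 0.5 / 0.4364 = 1.14574 kg per 1000 ft².
Product per 1000 ft² = 1.14574 / 48% = 2.38695 kg.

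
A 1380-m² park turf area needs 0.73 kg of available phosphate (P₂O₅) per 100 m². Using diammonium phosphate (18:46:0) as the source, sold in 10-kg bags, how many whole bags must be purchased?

Product per 100 m² = 0.73 / 46% = 1.58696 kg.
Total product = 1.58696 × 1380 / 100 = 21.9 kg.
Bags = ⌈21.9 / 10⌉ = 3.

3 bags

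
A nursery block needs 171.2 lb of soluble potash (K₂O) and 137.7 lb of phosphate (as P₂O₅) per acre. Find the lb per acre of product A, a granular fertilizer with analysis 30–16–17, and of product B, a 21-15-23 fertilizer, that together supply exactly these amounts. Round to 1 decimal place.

530.2 lb product A, 352.5 lb product B

Let a = lb of product A, b = lb of product B (per acre).
K₂O: 0.17·a + 0.23·b = 171.2
P₂O₅: 0.16·a + 0.15·b = 137.7
Solving simultaneously: a = 530.177, b = 352.478.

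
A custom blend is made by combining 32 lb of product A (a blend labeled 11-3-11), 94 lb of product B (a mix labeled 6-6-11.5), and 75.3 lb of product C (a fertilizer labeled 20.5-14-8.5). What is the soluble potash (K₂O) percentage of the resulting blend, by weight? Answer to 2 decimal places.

Total mass = 32 + 94 + 75.3 = 201.3 lb.
K₂O mass = 11%×32 + 11.5%×94 + 8.5%×75.3 = 20.7305 lb.
% K₂O = 20.7305 / 201.3 = 10.2983%.

10.30% K₂O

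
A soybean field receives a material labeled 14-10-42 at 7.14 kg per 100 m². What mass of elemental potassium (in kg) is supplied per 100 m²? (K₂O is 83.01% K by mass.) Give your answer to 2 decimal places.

2.49 kg K per hundred sq m

K₂O per 100 m² = 7.14 × 42% = 2.9988 kg.
Elemental K = 2.9988 × 0.8301 = 2.4893 kg per 100 m².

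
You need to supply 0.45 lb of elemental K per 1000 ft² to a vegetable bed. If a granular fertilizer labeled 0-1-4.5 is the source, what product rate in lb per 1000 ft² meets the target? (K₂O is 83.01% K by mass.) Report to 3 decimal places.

As K₂O: 0.45 / 0.8301 = 0.542103 lb per 1000 ft².
Product per 1000 ft² = 0.542103 / 4.5% = 12.0467 lb.

12.047 lb of product per thousand sq ft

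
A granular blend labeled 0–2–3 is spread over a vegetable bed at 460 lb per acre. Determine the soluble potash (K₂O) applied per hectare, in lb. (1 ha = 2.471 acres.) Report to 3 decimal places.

K₂O per acre = 460 × 3% = 13.8 lb.
Convert to per hectare: 13.8 × 2.471 = 34.0998 lb.

34.100 lb K₂O per hectare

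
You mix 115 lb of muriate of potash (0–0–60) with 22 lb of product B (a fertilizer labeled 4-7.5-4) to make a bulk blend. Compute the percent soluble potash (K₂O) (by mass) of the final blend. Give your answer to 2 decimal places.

Total mass = 115 + 22 = 137 lb.
K₂O mass = 60%×115 + 4%×22 = 69.88 lb.
% K₂O = 69.88 / 137 = 51.0073%.

51.01% K₂O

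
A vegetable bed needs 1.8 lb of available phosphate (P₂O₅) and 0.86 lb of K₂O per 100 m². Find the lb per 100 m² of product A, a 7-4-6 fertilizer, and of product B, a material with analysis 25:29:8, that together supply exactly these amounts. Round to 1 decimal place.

With a, b = lb per 100 m² of product A and product B:
P₂O₅: 0.04·a + 0.29·b = 1.8
K₂O: 0.06·a + 0.08·b = 0.86
Solving simultaneously: a = 7.42254, b = 5.1831.

7.4 lb product A, 5.2 lb product B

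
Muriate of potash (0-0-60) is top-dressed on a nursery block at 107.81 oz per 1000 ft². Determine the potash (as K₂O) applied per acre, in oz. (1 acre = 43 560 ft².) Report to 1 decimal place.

K₂O per 1000 ft² = 107.81 × 60% = 64.686 oz.
Convert to per acre: 64.686 × 43.56 = 2817.72 oz.

2817.7 oz K₂O per acre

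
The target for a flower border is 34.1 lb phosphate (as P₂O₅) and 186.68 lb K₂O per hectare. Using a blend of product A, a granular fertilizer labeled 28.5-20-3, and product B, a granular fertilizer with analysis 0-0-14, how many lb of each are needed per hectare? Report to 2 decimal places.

With a, b = lb per hectare of product A and product B:
P₂O₅: 0.2·a + 0·b = 34.1
K₂O: 0.03·a + 0.14·b = 186.68
From row1: a = (34.1 − 0·b) / 0.2.
Into row2: 0.03·(34.1 − 0·b)/0.2 + 0.14·b = 186.68 → b = 1296.893, a = 170.5.

170.50 lb product A, 1296.89 lb product B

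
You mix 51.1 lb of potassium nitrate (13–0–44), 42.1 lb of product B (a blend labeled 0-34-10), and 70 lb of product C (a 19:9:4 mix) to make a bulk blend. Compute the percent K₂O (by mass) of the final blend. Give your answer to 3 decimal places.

Total mass = 51.1 + 42.1 + 70 = 163.2 lb.
K₂O mass = 44%×51.1 + 10%×42.1 + 4%×70 = 29.494 lb.
% K₂O = 29.494 / 163.2 = 18.0723%.

18.072% K₂O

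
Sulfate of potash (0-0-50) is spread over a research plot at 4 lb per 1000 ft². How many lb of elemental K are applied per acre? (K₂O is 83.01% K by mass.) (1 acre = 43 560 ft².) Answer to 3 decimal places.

72.318 lb K per acre

K₂O per 1000 ft² = 4 × 50% = 2 lb.
Elemental K = 2 × 0.8301 = 1.6602 lb per 1000 ft².
Convert to per acre: 1.6602 × 43.56 = 72.3183 lb.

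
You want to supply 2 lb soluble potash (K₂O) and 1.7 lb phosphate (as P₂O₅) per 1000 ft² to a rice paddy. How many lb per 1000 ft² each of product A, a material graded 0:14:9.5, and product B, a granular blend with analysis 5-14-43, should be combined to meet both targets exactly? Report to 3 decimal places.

With a, b = lb per 1000 ft² of product A and product B:
K₂O: 0.095·a + 0.43·b = 2
P₂O₅: 0.14·a + 0.14·b = 1.7
Eliminate b: (row1) − 0.43/0.14·(row2) → -0.335·a = -3.22143, so a = 9.6162.
Then b = (1.7 − 0.14·9.6162) / 0.14 = 2.52665.

9.616 lb product A, 2.527 lb product B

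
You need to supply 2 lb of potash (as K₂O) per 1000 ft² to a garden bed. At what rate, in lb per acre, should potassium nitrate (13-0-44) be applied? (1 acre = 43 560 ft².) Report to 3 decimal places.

Product per 1000 ft² = 2 / 44% = 4.54545 lb.
Convert to per acre: 4.54545 × 43.56 = 198 lb.

198.000 lb of product per acre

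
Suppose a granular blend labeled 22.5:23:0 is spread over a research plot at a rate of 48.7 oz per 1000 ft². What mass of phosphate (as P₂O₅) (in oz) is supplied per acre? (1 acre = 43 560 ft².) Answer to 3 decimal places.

P₂O₅ per 1000 ft² = 48.7 × 23% = 11.201 oz.
Convert to per acre: 11.201 × 43.56 = 487.9156 oz.

487.916 oz P₂O₅ per acre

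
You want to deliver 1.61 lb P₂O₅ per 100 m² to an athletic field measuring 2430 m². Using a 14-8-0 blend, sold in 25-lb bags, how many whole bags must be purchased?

Product per 100 m² = 1.61 / 8% = 20.125 lb.
Total product = 20.125 × 2430 / 100 = 489.038 lb.
Bags = ⌈489.038 / 25⌉ = 20.

20 bags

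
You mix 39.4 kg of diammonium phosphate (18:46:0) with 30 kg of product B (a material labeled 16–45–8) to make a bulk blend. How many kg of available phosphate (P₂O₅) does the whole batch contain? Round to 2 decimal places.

P₂O₅ mass = 46%×39.4 + 45%×30 = 31.624 kg.

31.62 kg P₂O₅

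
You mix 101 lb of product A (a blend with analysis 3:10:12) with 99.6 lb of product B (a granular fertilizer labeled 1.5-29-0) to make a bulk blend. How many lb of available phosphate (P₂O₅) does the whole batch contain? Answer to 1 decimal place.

P₂O₅ mass = 10%×101 + 29%×99.6 = 38.984 lb.

39.0 lb P₂O₅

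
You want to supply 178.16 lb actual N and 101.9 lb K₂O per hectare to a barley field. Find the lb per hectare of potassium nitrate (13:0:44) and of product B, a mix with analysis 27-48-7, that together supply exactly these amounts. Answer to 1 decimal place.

Per-hectare balance (a = potassium nitrate, b = product B):
N: 0.13·a + 0.27·b = 178.16
K₂O: 0.44·a + 0.07·b = 101.9
From row1: a = (178.16 − 0.27·b) / 0.13.
Into row2: 0.44·(178.16 − 0.27·b)/0.13 + 0.07·b = 101.9 → b = 593.832, a = 137.118.

137.1 lb potassium nitrate, 593.8 lb product B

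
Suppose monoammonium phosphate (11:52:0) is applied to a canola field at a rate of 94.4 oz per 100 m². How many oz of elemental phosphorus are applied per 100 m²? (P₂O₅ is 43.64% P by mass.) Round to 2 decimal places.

P₂O₅ per 100 m² = 94.4 × 52% = 49.088 oz.
Elemental P = 49.088 × 0.4364 = 21.422 oz per 100 m².

21.42 oz P per hundred sq m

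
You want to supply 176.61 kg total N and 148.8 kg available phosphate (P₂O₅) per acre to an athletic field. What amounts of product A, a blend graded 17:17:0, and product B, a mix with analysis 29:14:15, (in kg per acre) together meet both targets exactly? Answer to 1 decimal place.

With a, b = kg per acre of product A and product B:
N: 0.17·a + 0.29·b = 176.61
P₂O₅: 0.17·a + 0.14·b = 148.8
From row1: a = (176.61 − 0.29·b) / 0.17.
Into row2: 0.17·(176.61 − 0.29·b)/0.17 + 0.14·b = 148.8 → b = 185.4, a = 722.612.

722.6 kg product A, 185.4 kg product B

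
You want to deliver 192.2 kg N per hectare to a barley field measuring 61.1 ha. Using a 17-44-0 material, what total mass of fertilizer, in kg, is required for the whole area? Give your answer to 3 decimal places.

Product per hectare = 192.2 / 17% = 1130.59 kg.
Total product = 1130.59 × 61.1 = 69078.9412 kg.

69078.941 kg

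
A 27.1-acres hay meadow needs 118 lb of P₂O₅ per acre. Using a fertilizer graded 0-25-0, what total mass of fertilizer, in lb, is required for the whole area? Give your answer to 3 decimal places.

Product per acre = 118 / 25% = 472 lb.
Total product = 472 × 27.1 = 12791.2 lb.

12791.200 lb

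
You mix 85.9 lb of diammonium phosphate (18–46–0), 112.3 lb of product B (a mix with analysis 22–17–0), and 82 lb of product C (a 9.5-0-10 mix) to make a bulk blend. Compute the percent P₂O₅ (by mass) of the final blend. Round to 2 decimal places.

20.92% P₂O₅

Total mass = 85.9 + 112.3 + 82 = 280.2 lb.
P₂O₅ mass = 46%×85.9 + 17%×112.3 + 0%×82 = 58.605 lb.
% P₂O₅ = 58.605 / 280.2 = 20.9154%.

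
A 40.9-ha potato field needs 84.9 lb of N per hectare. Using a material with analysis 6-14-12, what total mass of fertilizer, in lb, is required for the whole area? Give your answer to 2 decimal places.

Product per hectare = 84.9 / 6% = 1415 lb.
Total product = 1415 × 40.9 = 57873.5 lb.

57873.50 lb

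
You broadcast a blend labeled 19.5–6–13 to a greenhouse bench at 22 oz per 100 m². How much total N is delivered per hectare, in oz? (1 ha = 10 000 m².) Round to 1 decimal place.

nitrogen per 100 m² = 22 × 19.5% = 4.29 oz.
Convert to per hectare: 4.29 × 100 = 429 oz.

429.0 oz N per hectare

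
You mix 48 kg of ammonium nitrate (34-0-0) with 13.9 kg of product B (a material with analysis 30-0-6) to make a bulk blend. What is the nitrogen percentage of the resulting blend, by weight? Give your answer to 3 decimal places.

33.102% N

Total mass = 48 + 13.9 = 61.9 kg.
N mass = 34%×48 + 30%×13.9 = 20.49 kg.
% N = 20.49 / 61.9 = 33.1018%.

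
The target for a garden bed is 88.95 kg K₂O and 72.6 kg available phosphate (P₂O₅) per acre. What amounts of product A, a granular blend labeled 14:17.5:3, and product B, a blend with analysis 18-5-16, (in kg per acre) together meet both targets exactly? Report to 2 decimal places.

Per-acre balance (a = product A, b = product B):
K₂O: 0.03·a + 0.16·b = 88.95
P₂O₅: 0.175·a + 0.05·b = 72.6
Solving simultaneously: a = 270.509, b = 505.217.

270.51 kg product A, 505.22 kg product B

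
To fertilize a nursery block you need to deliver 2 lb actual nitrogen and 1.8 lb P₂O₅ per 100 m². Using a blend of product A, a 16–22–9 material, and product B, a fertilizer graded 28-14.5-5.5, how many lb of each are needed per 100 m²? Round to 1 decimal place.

With a, b = lb per 100 m² of product A and product B:
N: 0.16·a + 0.28·b = 2
P₂O₅: 0.22·a + 0.145·b = 1.8
Eliminate b: (row1) − 0.28/0.145·(row2) → -0.264828·a = -1.47586, so a = 5.57292.
Then b = (1.8 − 0.22·5.57292) / 0.145 = 3.95833.

5.6 lb product A, 4.0 lb product B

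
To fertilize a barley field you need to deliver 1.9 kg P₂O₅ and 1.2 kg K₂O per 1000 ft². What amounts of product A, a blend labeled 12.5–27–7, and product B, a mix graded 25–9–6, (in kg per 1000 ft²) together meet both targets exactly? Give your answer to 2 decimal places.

Let a = kg of product A, b = kg of product B (per 1000 ft²).
P₂O₅: 0.27·a + 0.09·b = 1.9
K₂O: 0.07·a + 0.06·b = 1.2
Eliminate a: (row1) − 0.27/0.07·(row2) → -0.141429·b = -2.72857, so b = 19.2929.
Back-substitute: a = (1.9 − 0.09·19.2929) / 0.27 = 0.606061.

0.61 kg product A, 19.29 kg product B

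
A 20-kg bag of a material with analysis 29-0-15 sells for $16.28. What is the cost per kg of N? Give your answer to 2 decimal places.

$2.81 per kg N

N in bag = 20 × 29% = 5.8 kg.
Cost per kg N = $16.28 / 5.8 = $2.8069.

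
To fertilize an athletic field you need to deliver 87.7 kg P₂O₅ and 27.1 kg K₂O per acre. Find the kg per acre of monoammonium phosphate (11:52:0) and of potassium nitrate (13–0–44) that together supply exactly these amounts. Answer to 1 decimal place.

168.7 kg monoammonium phosphate, 61.6 kg potassium nitrate

With a, b = kg per acre of monoammonium phosphate and potassium nitrate:
P₂O₅: 0.52·a + 0·b = 87.7
K₂O: 0·a + 0.44·b = 27.1
Solving simultaneously: a = 168.654, b = 61.5909.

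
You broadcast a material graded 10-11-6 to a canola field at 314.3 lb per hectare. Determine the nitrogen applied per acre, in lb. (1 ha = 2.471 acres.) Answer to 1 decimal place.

nitrogen per hectare = 314.3 × 10% = 31.43 lb.
Convert to per acre: 31.43 × 0.404694 = 12.7195 lb.

12.7 lb N per acre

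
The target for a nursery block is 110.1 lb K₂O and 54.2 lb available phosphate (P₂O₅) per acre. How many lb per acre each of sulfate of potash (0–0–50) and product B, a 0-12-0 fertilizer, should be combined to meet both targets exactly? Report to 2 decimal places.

220.20 lb sulfate of potash, 451.67 lb product B

Let a = lb of sulfate of potash, b = lb of product B (per acre).
K₂O: 0.5·a + 0·b = 110.1
P₂O₅: 0·a + 0.12·b = 54.2
Solving simultaneously: a = 220.2, b = 451.667.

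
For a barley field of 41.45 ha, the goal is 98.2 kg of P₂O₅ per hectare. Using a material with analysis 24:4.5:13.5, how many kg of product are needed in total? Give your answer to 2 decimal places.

90453.11 kg

Product per hectare = 98.2 / 4.5% = 2182.22 kg.
Total product = 2182.22 × 41.45 = 90453.111 kg.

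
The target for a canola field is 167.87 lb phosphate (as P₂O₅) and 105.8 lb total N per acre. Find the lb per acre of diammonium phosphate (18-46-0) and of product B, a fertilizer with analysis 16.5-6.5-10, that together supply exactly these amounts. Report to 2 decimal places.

Per-acre balance (a = diammonium phosphate, b = product B):
P₂O₅: 0.46·a + 0.065·b = 167.87
N: 0.18·a + 0.165·b = 105.8
From row1: a = (167.87 − 0.065·b) / 0.46.
Into row2: 0.18·(167.87 − 0.065·b)/0.46 + 0.165·b = 105.8 → b = 287.40498, a = 324.323.

324.32 lb diammonium phosphate, 287.40 lb product B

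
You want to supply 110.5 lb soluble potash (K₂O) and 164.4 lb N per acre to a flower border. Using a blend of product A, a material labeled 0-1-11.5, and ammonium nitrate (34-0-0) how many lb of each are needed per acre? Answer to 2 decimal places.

960.87 lb product A, 483.53 lb ammonium nitrate

Per-acre balance (a = product A, b = ammonium nitrate):
K₂O: 0.115·a + 0·b = 110.5
N: 0·a + 0.34·b = 164.4
Solving simultaneously: a = 960.8696, b = 483.529.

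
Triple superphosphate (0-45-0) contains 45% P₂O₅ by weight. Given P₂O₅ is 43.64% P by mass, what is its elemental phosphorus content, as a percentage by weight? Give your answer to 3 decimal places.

%P = 45 × 0.4364 = 19.638%.

19.638% P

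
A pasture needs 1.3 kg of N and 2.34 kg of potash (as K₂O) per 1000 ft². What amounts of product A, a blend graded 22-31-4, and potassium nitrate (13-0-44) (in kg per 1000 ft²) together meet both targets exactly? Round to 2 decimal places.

Let a = kg of product A, b = kg of potassium nitrate (per 1000 ft²).
N: 0.22·a + 0.13·b = 1.3
K₂O: 0.04·a + 0.44·b = 2.34
Eliminate a: (row1) − 0.22/0.04·(row2) → -2.29·b = -11.57, so b = 5.0524.
Back-substitute: a = (1.3 − 0.13·5.0524) / 0.22 = 2.92358.

2.92 kg product A, 5.05 kg potassium nitrate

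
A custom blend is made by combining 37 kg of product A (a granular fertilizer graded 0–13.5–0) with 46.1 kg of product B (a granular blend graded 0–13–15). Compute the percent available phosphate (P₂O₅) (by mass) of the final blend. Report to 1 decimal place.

Total mass = 37 + 46.1 = 83.1 kg.
P₂O₅ mass = 13.5%×37 + 13%×46.1 = 10.988 kg.
% P₂O₅ = 10.988 / 83.1 = 13.2226%.

13.2% P₂O₅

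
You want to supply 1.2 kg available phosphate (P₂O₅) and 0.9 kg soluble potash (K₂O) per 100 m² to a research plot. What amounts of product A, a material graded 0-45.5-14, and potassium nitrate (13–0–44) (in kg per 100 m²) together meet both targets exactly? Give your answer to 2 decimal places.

2.64 kg product A, 1.21 kg potassium nitrate

Per-100 m² balance (a = product A, b = potassium nitrate):
P₂O₅: 0.455·a + 0·b = 1.2
K₂O: 0.14·a + 0.44·b = 0.9
Solving simultaneously: a = 2.63736, b = 1.20629.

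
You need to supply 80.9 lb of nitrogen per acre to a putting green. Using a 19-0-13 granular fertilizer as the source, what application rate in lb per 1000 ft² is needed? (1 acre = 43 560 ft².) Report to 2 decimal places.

9.77 lb of product per thousand sq ft

Product per acre = 80.9 / 19% = 425.789 lb.
Convert to per 1000 ft²: 425.789 × 0.0229568 = 9.77478 lb.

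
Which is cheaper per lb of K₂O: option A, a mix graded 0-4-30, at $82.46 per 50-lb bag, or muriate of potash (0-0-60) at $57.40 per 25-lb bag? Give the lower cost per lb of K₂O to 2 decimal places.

option A: K₂O per bag = 50 × 30% = 15 lb; cost = 82.46 / 15 = $5.4973/lb K₂O.
muriate of potash: K₂O per bag = 25 × 60% = 15 lb; cost = 57.40 / 15 = $3.8267/lb K₂O.
muriate of potash is cheaper.

$3.83 per lb K₂O (muriate of potash)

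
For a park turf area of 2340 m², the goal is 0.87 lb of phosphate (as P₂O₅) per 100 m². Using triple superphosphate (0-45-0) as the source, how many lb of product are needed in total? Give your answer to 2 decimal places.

45.24 lb

Product per 100 m² = 0.87 / 45% = 1.93333 lb.
Total product = 1.93333 × 2340 / 100 = 45.24 lb.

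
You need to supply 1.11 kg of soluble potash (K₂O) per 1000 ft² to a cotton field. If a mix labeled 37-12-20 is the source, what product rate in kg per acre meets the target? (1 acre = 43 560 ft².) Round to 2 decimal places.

241.76 kg of product per acre

Product per 1000 ft² = 1.11 / 20% = 5.55 kg.
Convert to per acre: 5.55 × 43.56 = 241.758 kg.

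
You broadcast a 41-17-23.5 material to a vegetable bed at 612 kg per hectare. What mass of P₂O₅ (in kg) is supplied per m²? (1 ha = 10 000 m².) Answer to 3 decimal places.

P₂O₅ per hectare = 612 × 17% = 104.04 kg.
Convert to per m²: 104.04 × 0.0001 = 0.010404 kg.

0.010 kg P₂O₅ per sq m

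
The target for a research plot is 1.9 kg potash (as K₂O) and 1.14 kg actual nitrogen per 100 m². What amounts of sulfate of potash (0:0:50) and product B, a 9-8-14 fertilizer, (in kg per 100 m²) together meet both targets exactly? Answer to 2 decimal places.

0.25 kg sulfate of potash, 12.67 kg product B

Let a = kg of sulfate of potash, b = kg of product B (per 100 m²).
K₂O: 0.5·a + 0.14·b = 1.9
N: 0·a + 0.09·b = 1.14
Solving simultaneously: a = 0.253333, b = 12.6667.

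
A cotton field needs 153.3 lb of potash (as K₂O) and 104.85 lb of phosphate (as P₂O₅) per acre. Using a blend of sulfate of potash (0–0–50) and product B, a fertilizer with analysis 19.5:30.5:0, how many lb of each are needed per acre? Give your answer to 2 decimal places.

306.60 lb sulfate of potash, 343.77 lb product B

Let a = lb of sulfate of potash, b = lb of product B (per acre).
K₂O: 0.5·a + 0·b = 153.3
P₂O₅: 0·a + 0.305·b = 104.85
Solving simultaneously: a = 306.6, b = 343.7705.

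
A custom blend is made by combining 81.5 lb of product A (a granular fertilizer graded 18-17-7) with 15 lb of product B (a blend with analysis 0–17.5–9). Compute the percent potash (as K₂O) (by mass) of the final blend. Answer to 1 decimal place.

Total mass = 81.5 + 15 = 96.5 lb.
K₂O mass = 7%×81.5 + 9%×15 = 7.055 lb.
% K₂O = 7.055 / 96.5 = 7.31088%.

7.3% K₂O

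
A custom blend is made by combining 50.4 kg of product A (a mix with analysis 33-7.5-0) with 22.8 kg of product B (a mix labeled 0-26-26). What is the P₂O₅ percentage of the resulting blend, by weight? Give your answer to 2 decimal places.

Total mass = 50.4 + 22.8 = 73.2 kg.
P₂O₅ mass = 7.5%×50.4 + 26%×22.8 = 9.708 kg.
% P₂O₅ = 9.708 / 73.2 = 13.2623%.

13.26% P₂O₅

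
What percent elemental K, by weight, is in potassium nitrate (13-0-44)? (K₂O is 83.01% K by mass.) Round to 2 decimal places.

36.52% K

%K = 44 × 0.8301 = 36.5244%.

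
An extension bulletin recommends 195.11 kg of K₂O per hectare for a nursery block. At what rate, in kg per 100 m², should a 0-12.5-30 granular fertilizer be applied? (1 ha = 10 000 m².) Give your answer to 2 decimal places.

6.50 kg of product per hundred sq m

Product per hectare = 195.11 / 30% = 650.367 kg.
Convert to per 100 m²: 650.367 × 0.01 = 6.50367 kg.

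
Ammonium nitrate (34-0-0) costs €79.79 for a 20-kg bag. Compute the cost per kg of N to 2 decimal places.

€11.73 per kg N

N in bag = 20 × 34% = 6.8 kg.
Cost per kg N = €79.79 / 6.8 = €11.7338.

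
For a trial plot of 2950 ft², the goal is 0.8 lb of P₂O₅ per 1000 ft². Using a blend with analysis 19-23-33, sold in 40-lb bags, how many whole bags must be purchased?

Product per 1000 ft² = 0.8 / 23% = 3.47826 lb.
Total product = 3.47826 × 2950 / 1000 = 10.2609 lb.
Bags = ⌈10.2609 / 40⌉ = 1.

1 bags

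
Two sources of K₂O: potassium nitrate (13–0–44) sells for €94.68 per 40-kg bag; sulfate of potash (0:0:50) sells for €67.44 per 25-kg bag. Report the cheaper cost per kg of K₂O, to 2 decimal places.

potassium nitrate: K₂O per bag = 40 × 44% = 17.6 kg; cost = 94.68 / 17.6 = €5.3795/kg K₂O.
sulfate of potash: K₂O per bag = 25 × 50% = 12.5 kg; cost = 67.44 / 12.5 = €5.3952/kg K₂O.
potassium nitrate is cheaper.

€5.38 per kg K₂O (potassium nitrate)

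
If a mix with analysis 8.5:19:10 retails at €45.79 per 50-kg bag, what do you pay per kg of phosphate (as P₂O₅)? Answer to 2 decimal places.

€4.82 per kg P₂O₅

P₂O₅ in bag = 50 × 19% = 9.5 kg.
Cost per kg P₂O₅ = €45.79 / 9.5 = €4.8200.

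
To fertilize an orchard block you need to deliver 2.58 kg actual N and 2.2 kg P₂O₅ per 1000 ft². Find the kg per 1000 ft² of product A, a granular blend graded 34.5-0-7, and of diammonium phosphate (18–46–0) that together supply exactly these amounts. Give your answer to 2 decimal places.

4.98 kg product A, 4.78 kg diammonium phosphate

Per-1000 ft² balance (a = product A, b = diammonium phosphate):
N: 0.345·a + 0.18·b = 2.58
P₂O₅: 0·a + 0.46·b = 2.2
Solving simultaneously: a = 4.98299, b = 4.78261.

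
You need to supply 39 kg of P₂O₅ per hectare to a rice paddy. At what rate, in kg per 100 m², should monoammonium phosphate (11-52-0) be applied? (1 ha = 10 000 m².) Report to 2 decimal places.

0.75 kg of product per hundred sq m

Product per hectare = 39 / 52% = 75 kg.
Convert to per 100 m²: 75 × 0.01 = 0.75 kg.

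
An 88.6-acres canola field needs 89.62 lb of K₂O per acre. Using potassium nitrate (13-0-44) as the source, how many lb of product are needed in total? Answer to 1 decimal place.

18046.2 lb

Product per acre = 89.62 / 44% = 203.682 lb.
Total product = 203.682 × 88.6 = 18046.21 lb.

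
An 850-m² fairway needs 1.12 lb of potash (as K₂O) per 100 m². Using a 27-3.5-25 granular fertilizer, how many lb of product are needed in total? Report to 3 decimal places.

Product per 100 m² = 1.12 / 25% = 4.48 lb.
Total product = 4.48 × 850 / 100 = 38.08 lb.

38.080 lb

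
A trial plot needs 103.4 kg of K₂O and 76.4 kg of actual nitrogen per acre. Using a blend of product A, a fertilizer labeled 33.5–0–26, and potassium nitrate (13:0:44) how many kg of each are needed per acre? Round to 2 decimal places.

With a, b = kg per acre of product A and potassium nitrate:
K₂O: 0.26·a + 0.44·b = 103.4
N: 0.335·a + 0.13·b = 76.4
Solving simultaneously: a = 177.588, b = 130.062.

177.59 kg product A, 130.06 kg potassium nitrate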